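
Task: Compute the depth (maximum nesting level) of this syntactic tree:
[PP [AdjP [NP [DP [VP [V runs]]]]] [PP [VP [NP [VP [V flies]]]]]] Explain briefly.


Count bracket nesting levels:
'[' at pos 0: depth = 1
'[' at pos 4: depth = 2
'[' at pos 10: depth = 3
'[' at pos 14: depth = 4
'[' at pos 18: depth = 5
'[' at pos 22: depth = 6
'[' at pos 35: depth = 2
'[' at pos 39: depth = 3
'[' at pos 43: depth = 4
'[' at pos 47: depth = 5
'[' at pos 51: depth = 6
Maximum depth reached: 6

6


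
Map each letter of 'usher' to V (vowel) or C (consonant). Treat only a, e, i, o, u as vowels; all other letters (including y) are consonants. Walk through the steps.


Letter mapping: u = V, s = C, h = C, e = V, r = C.

VCCVC


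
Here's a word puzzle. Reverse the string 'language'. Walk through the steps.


Reverse 'language' character by character: 'egaugnal'.

egaugnal


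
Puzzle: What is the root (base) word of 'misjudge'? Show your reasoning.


Remove prefix 'mis' from 'misjudge' to get root 'judge'.

judge


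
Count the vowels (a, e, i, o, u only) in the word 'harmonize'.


Vowels in 'harmonize': a, o, i, e = 4 vowels.

4


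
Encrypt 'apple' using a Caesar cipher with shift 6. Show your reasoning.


Shift each letter by 6: a -> g, p -> v, p -> v, l -> r, e -> k. Result: 'gvvrk'.

gvvrk


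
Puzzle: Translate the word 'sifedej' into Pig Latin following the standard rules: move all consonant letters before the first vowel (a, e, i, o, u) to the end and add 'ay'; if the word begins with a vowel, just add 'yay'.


'sifedej': move consonant cluster 's' to end and add 'ay': 'ifedejsay'.

ifedejsay


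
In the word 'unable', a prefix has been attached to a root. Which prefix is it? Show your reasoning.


The word 'unable' = 'un' (prefix) + 'able' (root). The prefix is 'un'.

un


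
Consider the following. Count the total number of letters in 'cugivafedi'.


Spell out 'cugivafedi' and number each letter: c(1), u(2), g(3), i(4), v(5), a(6), f(7), e(8), d(9), i(10). Total: 10 letters.

10


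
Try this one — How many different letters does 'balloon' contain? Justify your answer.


Unique letters in 'balloon': {a, b, l, n, o} = 5 distinct letters.

5


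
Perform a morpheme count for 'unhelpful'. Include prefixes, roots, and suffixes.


Decomposition: un- (prefix) + help (root) + -ful (suffix) = 3 morpheme(s)

3 morphemes


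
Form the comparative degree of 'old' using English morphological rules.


Apply comparative formation (add -er): 'old' -> 'older'.

older


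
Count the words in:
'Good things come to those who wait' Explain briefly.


Split into words: Good | things | come | to | those | who | wait = 7 words.

7


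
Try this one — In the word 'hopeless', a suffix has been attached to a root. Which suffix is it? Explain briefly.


The word 'hopeless' = 'hope' (root) + '-less' (suffix). The suffix is '-less'.

less


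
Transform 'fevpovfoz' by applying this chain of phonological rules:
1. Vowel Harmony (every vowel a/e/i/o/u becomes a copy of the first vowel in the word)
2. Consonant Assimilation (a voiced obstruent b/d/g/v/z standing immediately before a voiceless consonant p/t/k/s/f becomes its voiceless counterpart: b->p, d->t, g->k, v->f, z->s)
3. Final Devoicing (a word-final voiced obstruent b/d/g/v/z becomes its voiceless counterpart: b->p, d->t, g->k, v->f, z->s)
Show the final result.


Starting form: 'fevpovfoz'
Rule 1: Vowel Harmony: all vowels become 'e' (matching first vowel). 'fevpovfoz' -> 'fevpevfez'
Rule 2: Consonant Assimilation: voiced obstruent before voiceless consonant becomes voiceless ('vp' -> 'fp', 'vf' -> 'ff'). 'fevpevfez' -> 'fefpeffez'
Rule 3: Final Devoicing: word-final voiced obstruent 'z' becomes voiceless 's'. 'fefpeffez' -> 'fefpeffes'
Final form: 'fefpeffes'

fefpeffes


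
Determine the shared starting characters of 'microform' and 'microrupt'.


Compare from the start: 5 characters match: 'micro'. Mismatch at position 6: 'f' vs 'r'.

micro


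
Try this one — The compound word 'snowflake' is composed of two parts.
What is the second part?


Split 'snowflake' into 'snow' + 'flake'. The second part is 'flake'.

flake


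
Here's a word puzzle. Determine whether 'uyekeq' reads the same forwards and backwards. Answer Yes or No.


Forward: 'uyekeq'
Reversed: 'qekeyu'
They differ.

No


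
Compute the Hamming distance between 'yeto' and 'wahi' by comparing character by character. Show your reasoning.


Alignment:
Position 1: 'y' vs 'w' = DIFFER
Position 2: 'e' vs 'a' = DIFFER
Position 3: 't' vs 'h' = DIFFER
Position 4: 'o' vs 'i' = DIFFER
Total differences: 4

4


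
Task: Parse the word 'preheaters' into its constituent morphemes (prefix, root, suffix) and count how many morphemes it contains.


Step 1: Identify prefix: 'pre' (meaning: before)
Step 2: Identify root: 'heat'
Step 3: Identify suffix(es): 'er, s'
Decomposition: pre- (prefix: before) + heat (root) + -er (suffix: one who) + -s (plural)
Total morphemes: 4

4 morphemes (pre- (prefix: before) + heat (root) + -er (suffix: one who) + -s (plural))


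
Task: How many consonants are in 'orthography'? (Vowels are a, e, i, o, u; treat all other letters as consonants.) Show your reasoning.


Consonants in 'orthography': r, t, h, g, r, p, h, y = 8 consonants.

8


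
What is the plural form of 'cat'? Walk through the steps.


Apply rule: Add -s. 'cat' becomes 'cats'.

cats


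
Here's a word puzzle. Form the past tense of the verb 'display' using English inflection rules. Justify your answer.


Apply rule: Add -ed. 'display' becomes 'displayed'.

displayed


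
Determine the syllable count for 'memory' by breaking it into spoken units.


Break 'memory' into syllables: mem-o-ry -> mem | o | ry = 3 syllables

3 syllables


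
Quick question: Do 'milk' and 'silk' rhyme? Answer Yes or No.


Rime (stressed vowel + following sounds) of 'milk': -ilk = /ɪlk/
Rime of 'silk': -ilk = /ɪlk/
/ɪlk/ and /ɪlk/ are the same ending sound, so the words rhyme.

Yes


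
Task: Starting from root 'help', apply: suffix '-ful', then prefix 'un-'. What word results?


Step 1: Add suffix '-ful' to 'help' = 'helpful'
Step 2: Add prefix 'un-' to 'helpful' = 'unhelpful'

unhelpful


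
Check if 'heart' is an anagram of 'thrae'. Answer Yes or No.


Sorted letters of 'heart': 'aehrt'
Sorted letters of 'thrae': 'aehrt'
They match.

Yes


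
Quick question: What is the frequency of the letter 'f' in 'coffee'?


Letter 'f' in 'coffee': found at position(s) 3, 4 = 2 occurrence(s).

2


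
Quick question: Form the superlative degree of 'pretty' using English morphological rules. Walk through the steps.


Apply superlative formation (consonant + y: change y to i, add -est): 'pretty' -> 'prettiest'.

prettiest


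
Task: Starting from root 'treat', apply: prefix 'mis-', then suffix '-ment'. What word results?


Step 1: Add prefix 'mis-' to 'treat' = 'mistreat'
Step 2: Add suffix '-ment' to 'mistreat' = 'mistreatment'

mistreatment


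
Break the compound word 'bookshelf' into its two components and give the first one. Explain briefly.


Split 'bookshelf' into 'book' + 'shelf'. The first part is 'book'.

book


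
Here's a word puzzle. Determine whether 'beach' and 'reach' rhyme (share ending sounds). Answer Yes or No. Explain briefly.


Rime (stressed vowel + following sounds) of 'beach': -each = /iːtʃ/
Rime of 'reach': -each = /iːtʃ/
/iːtʃ/ and /iːtʃ/ are the same ending sound, so the words rhyme.

Yes


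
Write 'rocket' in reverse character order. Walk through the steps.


Reverse 'rocket' character by character: 'tekcor'.

tekcor


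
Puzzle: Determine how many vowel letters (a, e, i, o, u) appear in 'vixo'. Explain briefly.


Vowels in 'vixo': i, o = 2 vowels.

2


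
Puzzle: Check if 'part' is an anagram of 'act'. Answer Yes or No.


Sorted letters of 'part': 'aprt'
Sorted letters of 'act': 'act'
They do not match.

No


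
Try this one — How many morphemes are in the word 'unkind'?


Decomposition: un- (prefix) + kind (root) = 2 morpheme(s)

2 morphemes


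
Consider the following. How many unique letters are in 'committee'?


Unique letters in 'committee': {c, e, i, m, o, t} = 6 distinct letters.

6


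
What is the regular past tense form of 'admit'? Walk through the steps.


Apply rule: Double final consonant and add -ed. 'admit' becomes 'admitted'.

admitted


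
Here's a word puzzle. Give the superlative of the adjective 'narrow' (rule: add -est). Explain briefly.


Apply superlative formation (add -est): 'narrow' -> 'narrowest'.

narrowest


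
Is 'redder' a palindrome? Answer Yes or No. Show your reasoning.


Forward: 'redder'
Reversed: 'redder'
They are identical.

Yes


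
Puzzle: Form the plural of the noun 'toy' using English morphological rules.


Apply rule: Add -s. 'toy' becomes 'toys'.

toys


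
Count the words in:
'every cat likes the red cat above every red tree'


Split into words: every | cat | likes | the | red | cat | above | every | red | tree = 10 words.

10


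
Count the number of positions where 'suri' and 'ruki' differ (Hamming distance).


Alignment:
Position 1: 's' vs 'r' = DIFFER
Position 2: 'u' vs 'u' = match
Position 3: 'r' vs 'k' = DIFFER
Position 4: 'i' vs 'i' = match
Total differences: 2

2


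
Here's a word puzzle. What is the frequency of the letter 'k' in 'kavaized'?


Letter 'k' in 'kavaized': found at position(s) 1 = 1 occurrence(s).

1


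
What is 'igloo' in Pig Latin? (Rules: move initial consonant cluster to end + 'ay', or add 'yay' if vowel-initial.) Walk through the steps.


'igloo' starts with a vowel, so add 'yay': 'iglooyay'.

iglooyay


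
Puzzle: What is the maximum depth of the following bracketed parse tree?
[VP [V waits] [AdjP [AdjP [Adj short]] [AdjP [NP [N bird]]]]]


Count bracket nesting levels:
'[' at pos 0: depth = 1
'[' at pos 4: depth = 2
'[' at pos 14: depth = 2
'[' at pos 20: depth = 3
'[' at pos 26: depth = 4
'[' at pos 39: depth = 3
'[' at pos 45: depth = 4
'[' at pos 49: depth = 5
Maximum depth reached: 5

5


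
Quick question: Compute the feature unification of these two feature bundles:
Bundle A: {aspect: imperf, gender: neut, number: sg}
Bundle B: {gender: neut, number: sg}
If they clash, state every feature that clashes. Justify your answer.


Compare features:
aspect: A=imperf vs B=_ -> unified: imperf
gender: A=neut vs B=neut -> unified: neut
number: A=sg vs B=sg -> unified: sg
No clashes found.

Unified: {aspect: imperf, gender: neut, number: sg}


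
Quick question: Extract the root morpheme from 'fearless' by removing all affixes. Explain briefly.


Remove suffix '-less' from 'fearless' to get root 'fear'.

fear


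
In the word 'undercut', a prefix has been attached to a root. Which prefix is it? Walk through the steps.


The word 'undercut' = 'under' (prefix) + 'cut' (root). The prefix is 'under'.

under


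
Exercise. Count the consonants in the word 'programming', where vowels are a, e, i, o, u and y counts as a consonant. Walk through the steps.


Consonants in 'programming': p, r, g, r, m, m, n, g = 8 consonants.

8


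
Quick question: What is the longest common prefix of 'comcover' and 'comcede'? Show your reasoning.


Compare from the start: 4 characters match: 'comc'. Mismatch at position 5: 'o' vs 'e'.

comc


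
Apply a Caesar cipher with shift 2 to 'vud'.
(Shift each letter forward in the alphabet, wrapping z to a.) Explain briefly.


Shift each letter by 2: v -> x, u -> w, d -> f. Result: 'xwf'.

xwf


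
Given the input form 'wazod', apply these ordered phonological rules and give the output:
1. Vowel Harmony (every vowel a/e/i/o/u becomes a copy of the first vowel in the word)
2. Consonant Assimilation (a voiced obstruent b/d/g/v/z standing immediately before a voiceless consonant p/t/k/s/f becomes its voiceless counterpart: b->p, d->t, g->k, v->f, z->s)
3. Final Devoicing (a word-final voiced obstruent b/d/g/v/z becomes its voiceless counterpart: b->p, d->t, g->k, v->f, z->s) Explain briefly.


Starting form: 'wazod'
Rule 1: Vowel Harmony: all vowels become 'a' (matching first vowel). 'wazod' -> 'wazad'
Rule 2: Consonant Assimilation: no voiced obstruent (b/d/g/v/z) stands immediately before a voiceless consonant (p/t/k/s/f). No change.
Rule 3: Final Devoicing: word-final voiced obstruent 'd' becomes voiceless 't'. 'wazad' -> 'wazat'
Final form: 'wazat'

wazat


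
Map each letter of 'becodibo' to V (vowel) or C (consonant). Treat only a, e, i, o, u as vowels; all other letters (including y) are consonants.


Letter mapping: b = C, e = V, c = C, o = V, d = C, i = V, b = C, o = V.

CVCVCVCV


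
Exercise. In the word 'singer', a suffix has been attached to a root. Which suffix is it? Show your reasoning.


The word 'singer' = 'sing' (root) + '-er' (suffix). The suffix is '-er'.

er


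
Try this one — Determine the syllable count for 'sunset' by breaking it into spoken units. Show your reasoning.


Break 'sunset' into syllables: sun-set -> sun | set = 2 syllables

2 syllables


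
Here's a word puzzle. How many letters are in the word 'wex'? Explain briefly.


Spell out 'wex' and number each letter: w(1), e(2), x(3). Total: 3 letters.

3


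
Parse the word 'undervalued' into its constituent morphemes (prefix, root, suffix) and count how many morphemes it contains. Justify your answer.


Step 1: Identify prefix: 'under' (meaning: beneath/insufficient)
Step 2: Identify root: 'value'
Step 3: Identify suffix(es): 'ed'
Decomposition: under- (prefix: beneath/insufficient) + value (root) + -ed (suffix: past)
Total morphemes: 3

3 morphemes (under- (prefix: beneath/insufficient) + value (root) + -ed (suffix: past))


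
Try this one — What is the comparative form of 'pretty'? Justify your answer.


Apply comparative formation (consonant + y: change y to i, add -er): 'pretty' -> 'prettier'.

prettier


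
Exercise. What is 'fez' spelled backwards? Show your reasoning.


Reverse 'fez' character by character: 'zef'.

zef


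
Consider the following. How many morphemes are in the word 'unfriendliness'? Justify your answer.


Decomposition: un- (prefix) + friend (root) + -ly (suffix) + -ness (suffix) = 4 morpheme(s)

4 morphemes


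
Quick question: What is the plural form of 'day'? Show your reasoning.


Apply rule: Add -s. 'day' becomes 'days'.

days


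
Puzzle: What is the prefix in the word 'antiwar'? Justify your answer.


The word 'antiwar' = 'anti' (prefix) + 'war' (root). The prefix is 'anti'.

anti


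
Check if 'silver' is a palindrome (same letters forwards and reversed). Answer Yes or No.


Forward: 'silver'
Reversed: 'revlis'
They differ.

No


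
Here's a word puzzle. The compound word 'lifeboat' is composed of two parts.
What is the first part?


Split 'lifeboat' into 'life' + 'boat'. The first part is 'life'.

life


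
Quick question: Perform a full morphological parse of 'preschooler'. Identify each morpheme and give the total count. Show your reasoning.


Step 1: Identify prefix: 'pre' (meaning: before)
Step 2: Identify root: 'school'
Step 3: Identify suffix(es): 'er'
Decomposition: pre- (prefix: before) + school (root) + -er (suffix: one who)
Total morphemes: 3

3 morphemes (pre- (prefix: before) + school (root) + -er (suffix: one who))


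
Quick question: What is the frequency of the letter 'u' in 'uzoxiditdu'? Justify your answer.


Letter 'u' in 'uzoxiditdu': found at position(s) 1, 10 = 2 occurrence(s).

2


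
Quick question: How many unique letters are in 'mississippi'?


Unique letters in 'mississippi': {i, m, p, s} = 4 distinct letters.

4


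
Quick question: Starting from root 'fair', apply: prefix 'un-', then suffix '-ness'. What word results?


Step 1: Add prefix 'un-' to 'fair' = 'unfair'
Step 2: Add suffix '-ness' to 'unfair' = 'unfairness'

unfairness


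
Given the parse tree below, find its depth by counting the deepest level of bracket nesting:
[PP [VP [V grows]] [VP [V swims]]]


Count bracket nesting levels:
'[' at pos 0: depth = 1
'[' at pos 4: depth = 2
'[' at pos 8: depth = 3
'[' at pos 19: depth = 2
'[' at pos 23: depth = 3
Maximum depth reached: 3

3


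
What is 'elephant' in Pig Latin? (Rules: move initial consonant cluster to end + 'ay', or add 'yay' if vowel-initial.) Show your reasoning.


'elephant' starts with a vowel, so add 'yay': 'elephantyay'.

elephantyay


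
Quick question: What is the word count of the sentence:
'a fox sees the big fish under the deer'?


Split into words: a | fox | sees | the | big | fish | under | the | deer = 9 words.

9


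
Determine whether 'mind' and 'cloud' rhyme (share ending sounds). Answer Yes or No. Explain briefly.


Rime (stressed vowel + following sounds) of 'mind': -ind = /aɪnd/
Rime of 'cloud': -oud = /aʊd/
/aɪnd/ and /aʊd/ are different ending sounds, so the words do not rhyme.

No


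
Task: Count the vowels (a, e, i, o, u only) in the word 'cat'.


Vowels in 'cat': a = 1 vowels.

1


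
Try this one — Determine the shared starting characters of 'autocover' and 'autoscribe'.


Compare from the start: 4 characters match: 'auto'. Mismatch at position 5: 'c' vs 's'.

auto


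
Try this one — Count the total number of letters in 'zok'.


Spell out 'zok' and number each letter: z(1), o(2), k(3). Total: 3 letters.

3


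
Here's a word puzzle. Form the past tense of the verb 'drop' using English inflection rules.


Apply rule: Double final consonant and add -ed. 'drop' becomes 'dropped'.

dropped


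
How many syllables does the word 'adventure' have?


Break 'adventure' into syllables: ad-ven-ture -> ad | ven | ture = 3 syllables

3 syllables


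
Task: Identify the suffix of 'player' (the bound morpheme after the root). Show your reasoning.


The word 'player' = 'play' (root) + '-er' (suffix). The suffix is '-er'.

er


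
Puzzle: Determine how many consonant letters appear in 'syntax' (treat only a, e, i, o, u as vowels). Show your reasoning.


Consonants in 'syntax': s, y, n, t, x = 5 consonants.

5


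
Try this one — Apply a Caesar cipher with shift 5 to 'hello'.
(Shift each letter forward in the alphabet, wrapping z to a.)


Shift each letter by 5: h -> m, e -> j, l -> q, l -> q, o -> t. Result: 'mjqqt'.

mjqqt


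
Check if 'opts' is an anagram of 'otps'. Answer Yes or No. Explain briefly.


Sorted letters of 'opts': 'opst'
Sorted letters of 'otps': 'opst'
They match.

Yes


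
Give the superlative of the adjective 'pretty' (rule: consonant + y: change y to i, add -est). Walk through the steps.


Apply superlative formation (consonant + y: change y to i, add -est): 'pretty' -> 'prettiest'.

prettiest


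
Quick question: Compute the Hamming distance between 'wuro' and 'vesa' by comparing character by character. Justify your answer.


Alignment:
Position 1: 'w' vs 'v' = DIFFER
Position 2: 'u' vs 'e' = DIFFER
Position 3: 'r' vs 's' = DIFFER
Position 4: 'o' vs 'a' = DIFFER
Total differences: 4

4


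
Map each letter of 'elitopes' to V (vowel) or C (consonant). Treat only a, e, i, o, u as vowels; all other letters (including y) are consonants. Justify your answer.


Letter mapping: e = V, l = C, i = V, t = C, o = V, p = C, e = V, s = C.

VCVCVCVC


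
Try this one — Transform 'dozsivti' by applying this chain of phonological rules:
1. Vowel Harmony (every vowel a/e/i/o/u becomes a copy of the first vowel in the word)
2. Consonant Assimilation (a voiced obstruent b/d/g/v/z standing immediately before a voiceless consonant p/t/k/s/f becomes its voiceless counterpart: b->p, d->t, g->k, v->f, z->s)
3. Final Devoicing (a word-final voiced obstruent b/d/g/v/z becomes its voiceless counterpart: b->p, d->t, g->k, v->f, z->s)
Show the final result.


Starting form: 'dozsivti'
Rule 1: Vowel Harmony: all vowels become 'o' (matching first vowel). 'dozsivti' -> 'dozsovto'
Rule 2: Consonant Assimilation: voiced obstruent before voiceless consonant becomes voiceless ('zs' -> 'ss', 'vt' -> 'ft'). 'dozsovto' -> 'dossofto'
Rule 3: Final Devoicing: the word ends in the vowel 'o', not a consonant. No change.
Final form: 'dossofto'

dossofto


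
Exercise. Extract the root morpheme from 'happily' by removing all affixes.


Remove suffix '-ly' from 'happily' to get root 'happy'.

happy


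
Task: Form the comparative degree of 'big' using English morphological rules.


Apply comparative formation (double final consonant, add -er): 'big' -> 'bigger'.

bigger


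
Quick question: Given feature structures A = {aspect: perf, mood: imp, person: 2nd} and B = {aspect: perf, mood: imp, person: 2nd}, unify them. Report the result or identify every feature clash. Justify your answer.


Compare features:
aspect: A=perf vs B=perf -> unified: perf
mood: A=imp vs B=imp -> unified: imp
person: A=2nd vs B=2nd -> unified: 2nd
No clashes found.

Unified: {aspect: perf, mood: imp, person: 2nd}


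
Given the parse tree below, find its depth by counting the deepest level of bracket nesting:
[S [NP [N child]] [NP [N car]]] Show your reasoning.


Count bracket nesting levels:
'[' at pos 0: depth = 1
'[' at pos 3: depth = 2
'[' at pos 7: depth = 3
'[' at pos 18: depth = 2
'[' at pos 22: depth = 3
Maximum depth reached: 3

3


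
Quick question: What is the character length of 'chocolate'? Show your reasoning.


Spell out 'chocolate' and number each letter: c(1), h(2), o(3), c(4), o(5), l(6), a(7), t(8), e(9). Total: 9 letters.

9


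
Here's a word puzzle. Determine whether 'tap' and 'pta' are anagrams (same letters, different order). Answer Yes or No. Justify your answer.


Sorted letters of 'tap': 'apt'
Sorted letters of 'pta': 'apt'
They match.

Yes


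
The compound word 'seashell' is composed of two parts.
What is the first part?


Split 'seashell' into 'sea' + 'shell'. The first part is 'sea'.

sea


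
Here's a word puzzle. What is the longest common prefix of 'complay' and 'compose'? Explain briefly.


Compare from the start: 4 characters match: 'comp'. Mismatch at position 5: 'l' vs 'o'.

comp


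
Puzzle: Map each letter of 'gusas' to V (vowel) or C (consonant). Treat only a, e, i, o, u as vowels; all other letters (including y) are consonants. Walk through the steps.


Letter mapping: g = C, u = V, s = C, a = V, s = C.

CVCVC


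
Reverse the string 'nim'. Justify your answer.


Reverse 'nim' character by character: 'min'.

min


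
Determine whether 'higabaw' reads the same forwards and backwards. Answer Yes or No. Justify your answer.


Forward: 'higabaw'
Reversed: 'wabagih'
They differ.

No


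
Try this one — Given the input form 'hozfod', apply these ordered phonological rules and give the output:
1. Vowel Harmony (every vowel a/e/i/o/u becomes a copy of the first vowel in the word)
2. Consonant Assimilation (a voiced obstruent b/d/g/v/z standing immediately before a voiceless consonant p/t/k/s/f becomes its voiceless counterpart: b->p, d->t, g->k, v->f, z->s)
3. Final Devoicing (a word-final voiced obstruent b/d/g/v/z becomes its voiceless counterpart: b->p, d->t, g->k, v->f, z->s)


Starting form: 'hozfod'
Rule 1: Vowel Harmony: all vowels already match. No change.
Rule 2: Consonant Assimilation: voiced obstruent before voiceless consonant becomes voiceless ('zf' -> 'sf'). 'hozfod' -> 'hosfod'
Rule 3: Final Devoicing: word-final voiced obstruent 'd' becomes voiceless 't'. 'hosfod' -> 'hosfot'
Final form: 'hosfot'

hosfot


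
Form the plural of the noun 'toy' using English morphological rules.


Apply rule: Add -s. 'toy' becomes 'toys'.

toys


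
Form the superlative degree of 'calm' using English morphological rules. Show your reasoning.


Apply superlative formation (add -est): 'calm' -> 'calmest'.

calmest


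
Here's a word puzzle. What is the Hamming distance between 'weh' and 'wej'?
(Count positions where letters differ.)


Alignment:
Position 1: 'w' vs 'w' = match
Position 2: 'e' vs 'e' = match
Position 3: 'h' vs 'j' = DIFFER
Total differences: 1

1


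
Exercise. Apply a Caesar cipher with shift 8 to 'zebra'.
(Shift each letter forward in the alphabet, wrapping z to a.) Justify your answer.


Shift each letter by 8: z -> h, e -> m, b -> j, r -> z, a -> i. Result: 'hmjzi'.

hmjzi


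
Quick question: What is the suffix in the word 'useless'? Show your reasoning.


The word 'useless' = 'use' (root) + '-less' (suffix). The suffix is '-less'.

less


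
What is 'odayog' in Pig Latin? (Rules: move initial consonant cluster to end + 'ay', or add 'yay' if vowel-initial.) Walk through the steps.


'odayog' starts with a vowel, so add 'yay': 'odayogyay'.

odayogyay


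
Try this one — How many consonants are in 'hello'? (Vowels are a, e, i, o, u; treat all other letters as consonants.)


Consonants in 'hello': h, l, l = 3 consonants.

3


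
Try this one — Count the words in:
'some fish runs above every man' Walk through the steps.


Split into words: some | fish | runs | above | every | man = 6 words.

6


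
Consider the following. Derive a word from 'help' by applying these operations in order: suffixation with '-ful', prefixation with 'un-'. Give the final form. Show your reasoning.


Step 1: Add suffix '-ful' to 'help' = 'helpful'
Step 2: Add prefix 'un-' to 'helpful' = 'unhelpful'

unhelpful


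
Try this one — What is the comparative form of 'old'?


Apply comparative formation (add -er): 'old' -> 'older'.

older


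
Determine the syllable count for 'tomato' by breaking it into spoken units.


Break 'tomato' into syllables: to-ma-to -> to | ma | to = 3 syllables

3 syllables


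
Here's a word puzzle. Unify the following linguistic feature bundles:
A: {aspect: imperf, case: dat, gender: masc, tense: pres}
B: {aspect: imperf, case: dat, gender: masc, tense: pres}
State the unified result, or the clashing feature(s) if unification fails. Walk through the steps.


Compare features:
aspect: A=imperf vs B=imperf -> unified: imperf
case: A=dat vs B=dat -> unified: dat
gender: A=masc vs B=masc -> unified: masc
tense: A=pres vs B=pres -> unified: pres
No clashes found.

Unified: {aspect: imperf, case: dat, gender: masc, tense: pres}


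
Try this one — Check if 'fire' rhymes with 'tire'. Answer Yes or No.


Rime (stressed vowel + following sounds) of 'fire': -ire = /aɪər/
Rime of 'tire': -ire = /aɪər/
/aɪər/ and /aɪər/ are the same ending sound, so the words rhyme.

Yes


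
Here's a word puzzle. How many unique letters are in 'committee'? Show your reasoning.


Unique letters in 'committee': {c, e, i, m, o, t} = 6 distinct letters.

6


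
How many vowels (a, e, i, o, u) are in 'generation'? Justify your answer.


Vowels in 'generation': e, e, a, i, o = 5 vowels.

5


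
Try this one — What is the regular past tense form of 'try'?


Apply rule: Change -y to -ied. 'try' becomes 'tried'.

tried


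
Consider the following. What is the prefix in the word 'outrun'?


The word 'outrun' = 'out' (prefix) + 'run' (root). The prefix is 'out'.

out


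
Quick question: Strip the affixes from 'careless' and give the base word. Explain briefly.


Remove suffix '-less' from 'careless' to get root 'care'.

care


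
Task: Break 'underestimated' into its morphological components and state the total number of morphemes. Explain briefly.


Step 1: Identify prefix: 'under' (meaning: beneath/insufficient)
Step 2: Identify root: 'estimate'
Step 3: Identify suffix(es): 'ed'
Decomposition: under- (prefix: beneath/insufficient) + estimate (root) + -ed (suffix: past)
Total morphemes: 3

3 morphemes (under- (prefix: beneath/insufficient) + estimate (root) + -ed (suffix: past))


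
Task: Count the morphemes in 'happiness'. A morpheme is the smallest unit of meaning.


Decomposition: happy (root) + -ness (suffix) = 2 morpheme(s)

2 morphemes


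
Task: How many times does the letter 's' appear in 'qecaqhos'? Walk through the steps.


Letter 's' in 'qecaqhos': found at position(s) 8 = 1 occurrence(s).

1


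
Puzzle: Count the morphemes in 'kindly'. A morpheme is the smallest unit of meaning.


Decomposition: kind (root) + -ly (suffix) = 2 morpheme(s)

2 morphemes


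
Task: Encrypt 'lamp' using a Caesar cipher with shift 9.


Shift each letter by 9: l -> u, a -> j, m -> v, p -> y. Result: 'ujvy'.

ujvy


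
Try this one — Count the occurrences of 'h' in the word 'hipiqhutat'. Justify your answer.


Letter 'h' in 'hipiqhutat': found at position(s) 1, 6 = 2 occurrence(s).

2


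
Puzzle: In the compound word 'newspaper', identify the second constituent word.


Split 'newspaper' into 'news' + 'paper'. The second part is 'paper'.

paper


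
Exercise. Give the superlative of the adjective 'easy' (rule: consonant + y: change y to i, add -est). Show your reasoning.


Apply superlative formation (consonant + y: change y to i, add -est): 'easy' -> 'easiest'.

easiest


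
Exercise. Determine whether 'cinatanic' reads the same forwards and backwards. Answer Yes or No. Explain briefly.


Forward: 'cinatanic'
Reversed: 'cinatanic'
They are identical.

Yes


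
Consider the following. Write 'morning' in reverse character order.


Reverse 'morning' character by character: 'gninrom'.

gninrom


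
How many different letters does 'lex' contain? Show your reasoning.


Unique letters in 'lex': {e, l, x} = 3 distinct letters.

3


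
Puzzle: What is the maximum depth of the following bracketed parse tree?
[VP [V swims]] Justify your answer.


Count bracket nesting levels:
'[' at pos 0: depth = 1
'[' at pos 4: depth = 2
Maximum depth reached: 2

2


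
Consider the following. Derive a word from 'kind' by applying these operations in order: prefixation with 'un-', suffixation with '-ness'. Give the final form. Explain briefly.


Step 1: Add prefix 'un-' to 'kind' = 'unkind'
Step 2: Add suffix '-ness' to 'unkind' = 'unkindness'

unkindness


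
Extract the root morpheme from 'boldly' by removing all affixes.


Remove suffix '-ly' from 'boldly' to get root 'bold'.

bold


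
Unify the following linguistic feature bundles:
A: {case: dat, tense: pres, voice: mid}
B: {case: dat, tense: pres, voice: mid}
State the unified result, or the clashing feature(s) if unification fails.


Compare features:
case: A=dat vs B=dat -> unified: dat
tense: A=pres vs B=pres -> unified: pres
voice: A=mid vs B=mid -> unified: mid
No clashes found.

Unified: {case: dat, tense: pres, voice: mid}


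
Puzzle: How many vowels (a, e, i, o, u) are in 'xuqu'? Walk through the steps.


Vowels in 'xuqu': u, u = 2 vowels.

2


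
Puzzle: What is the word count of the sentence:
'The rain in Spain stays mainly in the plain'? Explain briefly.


Split into words: The | rain | in | Spain | stays | mainly | in | the | plain = 9 words.

9


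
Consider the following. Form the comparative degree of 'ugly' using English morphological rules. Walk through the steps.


Apply comparative formation (consonant + y: change y to i, add -er): 'ugly' -> 'uglier'.

uglier


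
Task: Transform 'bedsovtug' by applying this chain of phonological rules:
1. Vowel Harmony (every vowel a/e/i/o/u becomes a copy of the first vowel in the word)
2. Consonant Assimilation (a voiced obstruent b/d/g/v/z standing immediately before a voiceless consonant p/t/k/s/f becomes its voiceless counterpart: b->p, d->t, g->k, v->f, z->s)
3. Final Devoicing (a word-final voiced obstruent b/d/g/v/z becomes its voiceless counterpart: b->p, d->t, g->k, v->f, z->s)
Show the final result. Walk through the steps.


Starting form: 'bedsovtug'
Rule 1: Vowel Harmony: all vowels become 'e' (matching first vowel). 'bedsovtug' -> 'bedsevteg'
Rule 2: Consonant Assimilation: voiced obstruent before voiceless consonant becomes voiceless ('ds' -> 'ts', 'vt' -> 'ft'). 'bedsevteg' -> 'betsefteg'
Rule 3: Final Devoicing: word-final voiced obstruent 'g' becomes voiceless 'k'. 'betsefteg' -> 'betseftek'
Final form: 'betseftek'

betseftek


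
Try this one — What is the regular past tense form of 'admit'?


Apply rule: Double final consonant and add -ed. 'admit' becomes 'admitted'.

admitted


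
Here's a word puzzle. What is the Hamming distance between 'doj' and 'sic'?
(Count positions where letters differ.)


Alignment:
Position 1: 'd' vs 's' = DIFFER
Position 2: 'o' vs 'i' = DIFFER
Position 3: 'j' vs 'c' = DIFFER
Total differences: 3

3


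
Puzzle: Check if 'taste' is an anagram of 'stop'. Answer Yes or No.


Sorted letters of 'taste': 'aestt'
Sorted letters of 'stop': 'opst'
They do not match.

No


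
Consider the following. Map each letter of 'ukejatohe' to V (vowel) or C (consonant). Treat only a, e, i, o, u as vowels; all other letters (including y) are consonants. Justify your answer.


Letter mapping: u = V, k = C, e = V, j = C, a = V, t = C, o = V, h = C, e = V.

VCVCVCVCV


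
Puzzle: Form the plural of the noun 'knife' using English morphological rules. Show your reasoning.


Apply rule: Change -fe to -ves. 'knife' becomes 'knives'.

knives


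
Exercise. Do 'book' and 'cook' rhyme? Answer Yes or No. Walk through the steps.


Rime (stressed vowel + following sounds) of 'book': -ook = /ʊk/
Rime of 'cook': -ook = /ʊk/
/ʊk/ and /ʊk/ are the same ending sound, so the words rhyme.

Yes


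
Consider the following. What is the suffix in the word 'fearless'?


The word 'fearless' = 'fear' (root) + '-less' (suffix). The suffix is '-less'.

less


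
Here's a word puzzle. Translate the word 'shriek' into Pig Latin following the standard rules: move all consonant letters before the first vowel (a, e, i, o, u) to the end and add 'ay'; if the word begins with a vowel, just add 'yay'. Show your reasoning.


'shriek': move consonant cluster 'shr' to end and add 'ay': 'iekshray'.

iekshray


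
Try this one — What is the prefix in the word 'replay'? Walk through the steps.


The word 'replay' = 're' (prefix) + 'play' (root). The prefix is 're'.

re


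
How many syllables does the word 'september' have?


Break 'september' into syllables: sep-tem-ber -> sep | tem | ber = 3 syllables

3 syllables


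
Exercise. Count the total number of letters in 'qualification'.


Spell out 'qualification' and number each letter: q(1), u(2), a(3), l(4), i(5), f(6), i(7), c(8), a(9), t(10), i(11), o(12), n(13). Total: 13 letters.

13


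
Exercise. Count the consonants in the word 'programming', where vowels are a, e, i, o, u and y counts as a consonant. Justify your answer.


Consonants in 'programming': p, r, g, r, m, m, n, g = 8 consonants.

8


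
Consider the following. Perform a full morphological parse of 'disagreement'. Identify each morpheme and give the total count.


Step 1: Identify prefix: 'dis' (meaning: not/apart)
Step 2: Identify root: 'agree'
Step 3: Identify suffix(es): 'ment'
Decomposition: dis- (prefix: not/apart) + agree (root) + -ment (suffix: action/result)
Total morphemes: 3

3 morphemes (dis- (prefix: not/apart) + agree (root) + -ment (suffix: action/result))


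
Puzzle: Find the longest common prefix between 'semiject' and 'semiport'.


Compare from the start: 4 characters match: 'semi'. Mismatch at position 5: 'j' vs 'p'.

semi


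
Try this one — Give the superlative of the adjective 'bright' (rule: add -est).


Apply superlative formation (add -est): 'bright' -> 'brightest'.

brightest


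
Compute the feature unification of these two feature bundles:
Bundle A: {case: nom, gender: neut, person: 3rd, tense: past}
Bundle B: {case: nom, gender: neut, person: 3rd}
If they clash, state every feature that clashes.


Compare features:
case: A=nom vs B=nom -> unified: nom
gender: A=neut vs B=neut -> unified: neut
person: A=3rd vs B=3rd -> unified: 3rd
tense: A=past vs B=_ -> unified: past
No clashes found.

Unified: {case: nom, gender: neut, person: 3rd, tense: past}


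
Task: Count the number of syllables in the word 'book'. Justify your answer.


Break 'book' into syllables: book -> book = 1 syllable

1 syllable


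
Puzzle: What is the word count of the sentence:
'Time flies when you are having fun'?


Split into words: Time | flies | when | you | are | having | fun = 7 words.

7


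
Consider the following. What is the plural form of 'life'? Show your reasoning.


Apply rule: Change -fe to -ves. 'life' becomes 'lives'.

lives


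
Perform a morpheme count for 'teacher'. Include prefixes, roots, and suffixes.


Decomposition: teach (root) + -er (suffix) = 2 morpheme(s)

2 morphemes


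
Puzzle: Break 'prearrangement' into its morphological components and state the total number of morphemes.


Step 1: Identify prefix: 'pre' (meaning: before)
Step 2: Identify root: 'arrange'
Step 3: Identify suffix(es): 'ment'
Decomposition: pre- (prefix: before) + arrange (root) + -ment (suffix: action/result)
Total morphemes: 3

3 morphemes (pre- (prefix: before) + arrange (root) + -ment (suffix: action/result))


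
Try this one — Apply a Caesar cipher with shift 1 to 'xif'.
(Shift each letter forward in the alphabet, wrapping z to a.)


Shift each letter by 1: x -> y, i -> j, f -> g. Result: 'yjg'.

yjg


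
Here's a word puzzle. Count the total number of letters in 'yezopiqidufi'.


Spell out 'yezopiqidufi' and number each letter: y(1), e(2), z(3), o(4), p(5), i(6), q(7), i(8), d(9), u(10), f(11), i(12). Total: 12 letters.

12


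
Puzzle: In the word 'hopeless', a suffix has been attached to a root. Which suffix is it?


The word 'hopeless' = 'hope' (root) + '-less' (suffix). The suffix is '-less'.

less


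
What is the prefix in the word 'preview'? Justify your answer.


The word 'preview' = 'pre' (prefix) + 'view' (root). The prefix is 'pre'.

pre


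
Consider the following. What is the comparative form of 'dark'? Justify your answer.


Apply comparative formation (add -er): 'dark' -> 'darker'.

darker


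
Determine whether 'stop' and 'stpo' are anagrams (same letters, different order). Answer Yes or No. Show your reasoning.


Sorted letters of 'stop': 'opst'
Sorted letters of 'stpo': 'opst'
They match.

Yes


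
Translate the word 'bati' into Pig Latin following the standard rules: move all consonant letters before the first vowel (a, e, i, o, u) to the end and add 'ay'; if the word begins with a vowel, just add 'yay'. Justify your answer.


'bati': move consonant cluster 'b' to end and add 'ay': 'atibay'.

atibay


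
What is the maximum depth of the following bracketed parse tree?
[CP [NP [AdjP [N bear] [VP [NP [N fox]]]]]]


Count bracket nesting levels:
'[' at pos 0: depth = 1
'[' at pos 4: depth = 2
'[' at pos 8: depth = 3
'[' at pos 14: depth = 4
'[' at pos 23: depth = 4
'[' at pos 27: depth = 5
'[' at pos 31: depth = 6
Maximum depth reached: 6

6


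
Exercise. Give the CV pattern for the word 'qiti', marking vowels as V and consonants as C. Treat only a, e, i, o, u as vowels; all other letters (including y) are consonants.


Letter mapping: q = C, i = V, t = C, i = V.

CVCV


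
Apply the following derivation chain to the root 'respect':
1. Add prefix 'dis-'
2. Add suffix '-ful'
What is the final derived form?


Step 1: Add prefix 'dis-' to 'respect' = 'disrespect'
Step 2: Add suffix '-ful' to 'disrespect' = 'disrespectful'

disrespectful


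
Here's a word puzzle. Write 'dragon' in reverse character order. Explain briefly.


Reverse 'dragon' character by character: 'nogard'.

nogard


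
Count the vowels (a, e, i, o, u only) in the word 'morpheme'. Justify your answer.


Vowels in 'morpheme': o, e, e = 3 vowels.

3
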